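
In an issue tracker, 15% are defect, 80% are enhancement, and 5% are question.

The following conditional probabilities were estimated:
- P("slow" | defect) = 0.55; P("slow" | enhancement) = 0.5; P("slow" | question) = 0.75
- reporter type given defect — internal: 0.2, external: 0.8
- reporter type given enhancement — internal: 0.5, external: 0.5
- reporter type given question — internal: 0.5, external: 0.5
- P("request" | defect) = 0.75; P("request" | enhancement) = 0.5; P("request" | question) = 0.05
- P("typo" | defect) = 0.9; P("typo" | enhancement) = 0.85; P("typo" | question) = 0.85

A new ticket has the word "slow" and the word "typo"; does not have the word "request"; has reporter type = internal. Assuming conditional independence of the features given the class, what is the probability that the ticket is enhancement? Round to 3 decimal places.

0.818

defect: 0.15 × 0.55 × 0.2 × (1−0.75) × 0.9 = 0.0037125
enhancement: 0.8 × 0.5 × 0.5 × (1−0.5) × 0.85 = 0.085
question: 0.05 × 0.75 × 0.5 × (1−0.05) × 0.85 = 0.015140625
P(enhancement | x) = 0.085 / 0.103853125 ≈ 0.818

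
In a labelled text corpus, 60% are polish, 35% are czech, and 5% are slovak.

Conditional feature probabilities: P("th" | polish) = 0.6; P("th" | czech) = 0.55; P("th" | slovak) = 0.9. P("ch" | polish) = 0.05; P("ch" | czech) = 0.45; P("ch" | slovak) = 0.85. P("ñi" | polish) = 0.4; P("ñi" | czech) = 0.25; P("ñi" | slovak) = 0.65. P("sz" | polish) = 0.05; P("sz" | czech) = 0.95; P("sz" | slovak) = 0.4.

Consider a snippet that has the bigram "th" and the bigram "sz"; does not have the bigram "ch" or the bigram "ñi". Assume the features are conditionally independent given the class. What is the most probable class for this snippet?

czech

polish: 0.6 × 0.6 × (1−0.05) × (1−0.4) × 0.05 = 0.01026
czech: 0.35 × 0.55 × (1−0.45) × (1−0.25) × 0.95 = 0.0754359375
slovak: 0.05 × 0.9 × (1−0.85) × (1−0.65) × 0.4 = 0.000945
Highest score → czech.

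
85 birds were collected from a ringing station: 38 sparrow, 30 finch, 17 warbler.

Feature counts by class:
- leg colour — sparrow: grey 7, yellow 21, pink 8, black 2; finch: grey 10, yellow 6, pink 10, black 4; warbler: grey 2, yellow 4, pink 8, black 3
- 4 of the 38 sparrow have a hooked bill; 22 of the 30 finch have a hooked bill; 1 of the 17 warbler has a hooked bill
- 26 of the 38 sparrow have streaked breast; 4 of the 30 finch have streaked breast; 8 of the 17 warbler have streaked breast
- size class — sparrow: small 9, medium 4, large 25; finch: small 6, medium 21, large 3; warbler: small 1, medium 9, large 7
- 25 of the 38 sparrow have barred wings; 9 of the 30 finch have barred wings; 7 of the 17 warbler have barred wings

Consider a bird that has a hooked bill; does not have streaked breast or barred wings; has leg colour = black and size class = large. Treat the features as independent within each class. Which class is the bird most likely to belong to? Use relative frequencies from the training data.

finch

sparrow: (38/85) × (2/38) × (4/38) × (12/38) × (25/38) × (13/38) ≈ 0.000176036
finch: (30/85) × (4/30) × (22/30) × (26/30) × (3/30) × (21/30) ≈ 0.00209359
warbler: (17/85) × (3/17) × (1/17) × (9/17) × (7/17) × (10/17) ≈ 0.000266224
Highest score → finch.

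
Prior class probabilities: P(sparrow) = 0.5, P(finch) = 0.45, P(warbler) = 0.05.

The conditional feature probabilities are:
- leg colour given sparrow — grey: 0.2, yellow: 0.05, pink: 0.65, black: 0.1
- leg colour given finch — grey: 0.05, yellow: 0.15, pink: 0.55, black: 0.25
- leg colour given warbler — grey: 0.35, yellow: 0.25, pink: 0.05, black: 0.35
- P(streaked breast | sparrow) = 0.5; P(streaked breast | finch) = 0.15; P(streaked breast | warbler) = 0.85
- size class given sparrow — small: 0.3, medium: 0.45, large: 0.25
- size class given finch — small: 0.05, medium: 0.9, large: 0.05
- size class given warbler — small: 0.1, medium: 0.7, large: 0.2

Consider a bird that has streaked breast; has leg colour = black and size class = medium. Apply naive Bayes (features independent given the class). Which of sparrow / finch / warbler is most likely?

finch

sparrow: 0.5 × 0.1 × 0.5 × 0.45 = 0.01125
finch: 0.45 × 0.25 × 0.15 × 0.9 = 0.0151875
warbler: 0.05 × 0.35 × 0.85 × 0.7 = 0.0104125
Highest score → finch.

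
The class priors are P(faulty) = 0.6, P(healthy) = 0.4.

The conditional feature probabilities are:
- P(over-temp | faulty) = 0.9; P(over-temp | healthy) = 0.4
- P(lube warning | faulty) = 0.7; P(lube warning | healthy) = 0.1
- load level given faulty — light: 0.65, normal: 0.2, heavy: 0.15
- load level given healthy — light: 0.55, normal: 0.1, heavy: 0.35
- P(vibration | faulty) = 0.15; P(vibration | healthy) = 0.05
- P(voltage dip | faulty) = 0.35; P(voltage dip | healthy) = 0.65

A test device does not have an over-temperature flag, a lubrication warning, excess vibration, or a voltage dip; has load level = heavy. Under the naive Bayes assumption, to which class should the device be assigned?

faulty: 0.6 × (1−0.9) × (1−0.7) × 0.15 × (1−0.15) × (1−0.35) = 0.00149175
healthy: 0.4 × (1−0.4) × (1−0.1) × 0.35 × (1−0.05) × (1−0.65) = 0.025137
Highest score → healthy.

healthy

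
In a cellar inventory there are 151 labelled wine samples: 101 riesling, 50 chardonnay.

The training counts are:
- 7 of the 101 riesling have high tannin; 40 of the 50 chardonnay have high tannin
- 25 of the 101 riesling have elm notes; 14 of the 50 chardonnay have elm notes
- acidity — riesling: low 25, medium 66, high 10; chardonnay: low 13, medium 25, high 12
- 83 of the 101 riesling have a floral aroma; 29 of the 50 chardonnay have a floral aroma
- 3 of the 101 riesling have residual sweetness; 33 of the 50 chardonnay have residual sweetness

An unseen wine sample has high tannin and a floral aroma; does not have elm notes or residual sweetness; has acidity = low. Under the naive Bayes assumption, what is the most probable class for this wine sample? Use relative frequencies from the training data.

chardonnay

riesling: (101/151) × (7/101) × (76/101) × (25/101) × (83/101) × (98/101) ≈ 0.00688483
chardonnay: (50/151) × (40/50) × (36/50) × (13/50) × (29/50) × (17/50) ≈ 0.00977903
Highest score → chardonnay.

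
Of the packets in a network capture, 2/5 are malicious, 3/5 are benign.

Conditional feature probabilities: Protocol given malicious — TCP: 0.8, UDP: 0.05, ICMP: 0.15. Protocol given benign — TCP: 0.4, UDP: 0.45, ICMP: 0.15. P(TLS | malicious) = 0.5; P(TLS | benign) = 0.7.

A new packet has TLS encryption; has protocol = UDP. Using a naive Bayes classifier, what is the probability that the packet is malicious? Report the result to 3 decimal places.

malicious: 0.4 × 0.05 × 0.5 = 0.01
benign: 0.6 × 0.45 × 0.7 = 0.189
P(malicious | x) = 0.01 / 0.199 ≈ 0.050

0.050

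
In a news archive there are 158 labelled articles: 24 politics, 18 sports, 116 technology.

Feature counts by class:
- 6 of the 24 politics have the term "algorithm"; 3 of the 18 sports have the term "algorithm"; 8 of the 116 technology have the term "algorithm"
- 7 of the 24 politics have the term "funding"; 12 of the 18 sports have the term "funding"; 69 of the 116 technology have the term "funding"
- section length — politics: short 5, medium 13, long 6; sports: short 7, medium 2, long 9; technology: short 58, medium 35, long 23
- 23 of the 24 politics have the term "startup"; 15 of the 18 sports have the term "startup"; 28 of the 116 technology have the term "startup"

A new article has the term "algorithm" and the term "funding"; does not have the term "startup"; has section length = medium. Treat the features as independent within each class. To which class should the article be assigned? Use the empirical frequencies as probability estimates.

technology

politics: (24/158) × (6/24) × (7/24) × (13/24) × (1/24) ≈ 0.000249978
sports: (18/158) × (3/18) × (12/18) × (2/18) × (3/18) ≈ 0.000234412
technology: (116/158) × (8/116) × (69/116) × (35/116) × (88/116) ≈ 0.0068938
Highest score → technology.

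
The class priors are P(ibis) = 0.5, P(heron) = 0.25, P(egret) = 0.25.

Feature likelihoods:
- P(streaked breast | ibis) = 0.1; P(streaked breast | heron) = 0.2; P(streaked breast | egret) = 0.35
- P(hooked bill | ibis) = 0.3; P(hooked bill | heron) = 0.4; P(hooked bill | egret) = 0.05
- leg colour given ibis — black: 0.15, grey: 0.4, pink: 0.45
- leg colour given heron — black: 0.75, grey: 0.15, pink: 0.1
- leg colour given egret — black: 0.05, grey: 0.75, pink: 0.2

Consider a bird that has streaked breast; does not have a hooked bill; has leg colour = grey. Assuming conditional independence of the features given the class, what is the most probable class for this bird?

ibis: 0.5 × 0.1 × (1−0.3) × 0.4 = 0.014
heron: 0.25 × 0.2 × (1−0.4) × 0.15 = 0.0045
egret: 0.25 × 0.35 × (1−0.05) × 0.75 = 0.06234375
Highest score → egret.

egret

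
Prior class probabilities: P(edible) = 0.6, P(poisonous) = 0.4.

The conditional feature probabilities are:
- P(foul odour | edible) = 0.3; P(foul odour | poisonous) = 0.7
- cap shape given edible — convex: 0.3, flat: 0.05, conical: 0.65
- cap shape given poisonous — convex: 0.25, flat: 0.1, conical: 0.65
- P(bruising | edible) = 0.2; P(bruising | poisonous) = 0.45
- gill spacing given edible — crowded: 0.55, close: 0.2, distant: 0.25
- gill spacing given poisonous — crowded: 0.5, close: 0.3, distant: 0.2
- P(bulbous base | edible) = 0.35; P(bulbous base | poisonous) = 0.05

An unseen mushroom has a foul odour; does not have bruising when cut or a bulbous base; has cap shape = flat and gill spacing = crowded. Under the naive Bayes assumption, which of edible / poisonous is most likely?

poisonous

edible: 0.6 × 0.3 × 0.05 × (1−0.2) × 0.55 × (1−0.35) = 0.002574
poisonous: 0.4 × 0.7 × 0.1 × (1−0.45) × 0.5 × (1−0.05) = 0.007315
Highest score → poisonous.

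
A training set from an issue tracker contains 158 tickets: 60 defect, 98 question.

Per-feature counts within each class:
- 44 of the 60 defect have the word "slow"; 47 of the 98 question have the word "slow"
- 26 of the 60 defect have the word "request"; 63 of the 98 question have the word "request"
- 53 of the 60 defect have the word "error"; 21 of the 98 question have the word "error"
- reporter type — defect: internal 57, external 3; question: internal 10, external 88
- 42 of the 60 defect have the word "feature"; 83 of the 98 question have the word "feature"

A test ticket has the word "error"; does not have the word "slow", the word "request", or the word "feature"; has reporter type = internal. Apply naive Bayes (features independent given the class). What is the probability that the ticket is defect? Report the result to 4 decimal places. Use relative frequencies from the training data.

defect: (60/158) × (16/60) × (34/60) × (53/60) × (57/60) × (18/60) ≈ 0.0144464
question: (98/158) × (51/98) × (35/98) × (21/98) × (10/98) × (15/98) ≈ 0.000385822
P(defect | x) = 0.0144464 / 0.014832222 ≈ 0.9740

0.9740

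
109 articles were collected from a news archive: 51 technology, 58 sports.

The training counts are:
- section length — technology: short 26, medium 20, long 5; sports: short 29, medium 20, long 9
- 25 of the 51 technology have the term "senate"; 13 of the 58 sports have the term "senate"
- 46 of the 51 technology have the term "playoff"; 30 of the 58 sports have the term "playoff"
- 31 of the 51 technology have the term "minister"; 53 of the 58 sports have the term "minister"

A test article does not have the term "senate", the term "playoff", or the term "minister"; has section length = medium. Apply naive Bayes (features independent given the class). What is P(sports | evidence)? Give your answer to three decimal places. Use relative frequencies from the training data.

technology: (51/109) × (20/51) × (26/51) × (5/51) × (20/51) ≈ 0.00359639
sports: (58/109) × (20/58) × (45/58) × (28/58) × (5/58) ≈ 0.00592461
P(sports | x) = 0.00592461 / 0.009521 ≈ 0.622

0.622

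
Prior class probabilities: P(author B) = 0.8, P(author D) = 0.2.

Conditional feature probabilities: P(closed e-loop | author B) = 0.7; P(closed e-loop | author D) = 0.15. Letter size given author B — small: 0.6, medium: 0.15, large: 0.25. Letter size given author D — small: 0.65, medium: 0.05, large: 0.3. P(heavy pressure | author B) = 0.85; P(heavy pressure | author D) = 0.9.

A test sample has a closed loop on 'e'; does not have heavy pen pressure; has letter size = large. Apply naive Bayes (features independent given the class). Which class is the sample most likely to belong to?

author B: 0.8 × 0.7 × 0.25 × (1−0.85) = 0.021
author D: 0.2 × 0.15 × 0.3 × (1−0.9) = 0.0009
Highest score → author B.

author B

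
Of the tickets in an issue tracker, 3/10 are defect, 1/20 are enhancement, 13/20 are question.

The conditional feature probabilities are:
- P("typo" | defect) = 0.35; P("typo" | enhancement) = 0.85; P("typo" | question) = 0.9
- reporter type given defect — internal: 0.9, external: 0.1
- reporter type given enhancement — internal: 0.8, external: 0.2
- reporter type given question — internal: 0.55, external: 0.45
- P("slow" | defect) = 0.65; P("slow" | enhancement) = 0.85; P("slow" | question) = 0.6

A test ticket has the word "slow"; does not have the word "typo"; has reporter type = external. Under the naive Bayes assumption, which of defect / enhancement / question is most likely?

question

defect: 0.3 × (1−0.35) × 0.1 × 0.65 = 0.012675
enhancement: 0.05 × (1−0.85) × 0.2 × 0.85 = 0.001275
question: 0.65 × (1−0.9) × 0.45 × 0.6 = 0.01755
Highest score → question.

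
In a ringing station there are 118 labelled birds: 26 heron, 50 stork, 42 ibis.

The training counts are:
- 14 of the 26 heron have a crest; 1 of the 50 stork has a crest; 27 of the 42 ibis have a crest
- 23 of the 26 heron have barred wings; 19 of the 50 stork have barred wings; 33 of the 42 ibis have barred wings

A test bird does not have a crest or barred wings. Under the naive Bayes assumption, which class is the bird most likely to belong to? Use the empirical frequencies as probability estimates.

stork

heron: (26/118) × (12/26) × (3/26) ≈ 0.011734
stork: (50/118) × (49/50) × (31/50) ≈ 0.257458
ibis: (42/118) × (15/42) × (9/42) ≈ 0.0272397
Highest score → stork.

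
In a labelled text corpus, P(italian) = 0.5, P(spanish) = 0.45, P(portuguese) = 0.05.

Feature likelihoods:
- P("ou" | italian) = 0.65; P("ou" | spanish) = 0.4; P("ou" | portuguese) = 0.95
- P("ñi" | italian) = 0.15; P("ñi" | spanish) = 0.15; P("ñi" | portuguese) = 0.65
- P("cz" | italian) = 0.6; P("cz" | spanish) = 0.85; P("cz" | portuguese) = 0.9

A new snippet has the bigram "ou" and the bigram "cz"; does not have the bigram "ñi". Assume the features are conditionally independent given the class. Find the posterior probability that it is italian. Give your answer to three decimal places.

italian: 0.5 × 0.65 × (1−0.15) × 0.6 = 0.16575
spanish: 0.45 × 0.4 × (1−0.15) × 0.85 = 0.13005
portuguese: 0.05 × 0.95 × (1−0.65) × 0.9 = 0.0149625
P(italian | x) = 0.16575 / 0.3107625 ≈ 0.533

0.533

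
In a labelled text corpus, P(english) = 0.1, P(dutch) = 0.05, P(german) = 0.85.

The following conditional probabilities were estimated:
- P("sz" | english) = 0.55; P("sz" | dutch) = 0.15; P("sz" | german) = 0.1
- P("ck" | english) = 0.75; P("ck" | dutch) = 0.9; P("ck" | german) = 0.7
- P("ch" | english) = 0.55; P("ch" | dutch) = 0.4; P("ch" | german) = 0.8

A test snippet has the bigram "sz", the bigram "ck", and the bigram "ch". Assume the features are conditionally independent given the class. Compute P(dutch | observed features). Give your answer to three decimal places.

0.037

english: 0.1 × 0.55 × 0.75 × 0.55 = 0.0226875
dutch: 0.05 × 0.15 × 0.9 × 0.4 = 0.0027
german: 0.85 × 0.1 × 0.7 × 0.8 = 0.0476
P(dutch | x) = 0.0027 / 0.0729875 ≈ 0.037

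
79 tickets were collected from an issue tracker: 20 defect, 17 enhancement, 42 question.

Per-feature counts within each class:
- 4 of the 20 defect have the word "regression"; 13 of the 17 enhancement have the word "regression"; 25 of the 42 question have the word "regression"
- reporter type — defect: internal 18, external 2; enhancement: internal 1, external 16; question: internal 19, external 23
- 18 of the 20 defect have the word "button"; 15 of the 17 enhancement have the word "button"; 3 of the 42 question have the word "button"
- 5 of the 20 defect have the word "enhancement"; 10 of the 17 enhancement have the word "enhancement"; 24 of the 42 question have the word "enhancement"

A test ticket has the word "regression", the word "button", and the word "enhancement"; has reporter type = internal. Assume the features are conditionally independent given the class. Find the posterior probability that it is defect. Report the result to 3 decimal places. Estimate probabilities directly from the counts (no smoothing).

0.485

defect: (20/79) × (4/20) × (18/20) × (18/20) × (5/20) ≈ 0.0102532
enhancement: (17/79) × (13/17) × (1/17) × (15/17) × (10/17) ≈ 0.00502413
question: (42/79) × (25/42) × (19/42) × (3/42) × (24/42) ≈ 0.00584321
P(defect | x) = 0.0102532 / 0.02112054 ≈ 0.485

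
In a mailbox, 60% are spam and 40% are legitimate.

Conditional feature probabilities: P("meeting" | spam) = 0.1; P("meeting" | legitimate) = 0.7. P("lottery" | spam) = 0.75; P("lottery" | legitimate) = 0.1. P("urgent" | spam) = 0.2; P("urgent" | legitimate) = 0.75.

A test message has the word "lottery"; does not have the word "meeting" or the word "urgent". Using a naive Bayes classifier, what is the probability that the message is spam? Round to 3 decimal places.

0.991

spam: 0.6 × (1−0.1) × 0.75 × (1−0.2) = 0.324
legitimate: 0.4 × (1−0.7) × 0.1 × (1−0.75) = 0.003
P(spam | x) = 0.324 / 0.327 ≈ 0.991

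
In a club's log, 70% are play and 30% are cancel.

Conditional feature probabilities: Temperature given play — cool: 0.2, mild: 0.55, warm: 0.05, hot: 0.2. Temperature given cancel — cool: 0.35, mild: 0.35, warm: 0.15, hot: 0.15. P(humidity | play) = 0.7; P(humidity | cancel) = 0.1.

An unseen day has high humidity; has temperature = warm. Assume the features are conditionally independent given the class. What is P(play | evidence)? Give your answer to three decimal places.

play: 0.7 × 0.05 × 0.7 = 0.0245
cancel: 0.3 × 0.15 × 0.1 = 0.0045
P(play | x) = 0.0245 / 0.029 ≈ 0.845

0.845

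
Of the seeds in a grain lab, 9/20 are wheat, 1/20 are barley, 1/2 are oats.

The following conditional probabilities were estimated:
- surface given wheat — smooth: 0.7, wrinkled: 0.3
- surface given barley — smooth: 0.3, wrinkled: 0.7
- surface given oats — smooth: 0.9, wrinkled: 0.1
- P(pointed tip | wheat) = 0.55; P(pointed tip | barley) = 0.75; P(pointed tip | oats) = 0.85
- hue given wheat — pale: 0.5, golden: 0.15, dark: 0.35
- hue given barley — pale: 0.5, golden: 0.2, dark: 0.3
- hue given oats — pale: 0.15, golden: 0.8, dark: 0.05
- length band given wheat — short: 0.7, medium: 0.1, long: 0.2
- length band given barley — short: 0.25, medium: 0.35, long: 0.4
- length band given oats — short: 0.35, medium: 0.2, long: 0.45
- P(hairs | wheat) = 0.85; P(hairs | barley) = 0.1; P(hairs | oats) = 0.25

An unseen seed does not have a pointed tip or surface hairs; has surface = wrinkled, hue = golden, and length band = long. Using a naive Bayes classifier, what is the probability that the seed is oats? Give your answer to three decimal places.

0.692

wheat: 0.45 × 0.3 × (1−0.55) × 0.15 × 0.2 × (1−0.85) = 0.000273375
barley: 0.05 × 0.7 × (1−0.75) × 0.2 × 0.4 × (1−0.1) = 0.00063
oats: 0.5 × 0.1 × (1−0.85) × 0.8 × 0.45 × (1−0.25) = 0.002025
P(oats | x) = 0.002025 / 0.002928375 ≈ 0.692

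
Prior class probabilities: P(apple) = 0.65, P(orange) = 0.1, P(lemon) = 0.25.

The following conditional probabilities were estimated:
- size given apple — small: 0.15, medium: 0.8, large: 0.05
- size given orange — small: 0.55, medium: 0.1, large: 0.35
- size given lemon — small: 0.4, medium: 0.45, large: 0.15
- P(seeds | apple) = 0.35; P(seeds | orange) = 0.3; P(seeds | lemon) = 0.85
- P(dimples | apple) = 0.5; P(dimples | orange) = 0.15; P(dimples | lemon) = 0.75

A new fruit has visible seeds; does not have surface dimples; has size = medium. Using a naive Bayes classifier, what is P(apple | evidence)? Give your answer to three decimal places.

apple: 0.65 × 0.8 × 0.35 × (1−0.5) = 0.091
orange: 0.1 × 0.1 × 0.3 × (1−0.15) = 0.00255
lemon: 0.25 × 0.45 × 0.85 × (1−0.75) = 0.02390625
P(apple | x) = 0.091 / 0.11745625 ≈ 0.775

0.775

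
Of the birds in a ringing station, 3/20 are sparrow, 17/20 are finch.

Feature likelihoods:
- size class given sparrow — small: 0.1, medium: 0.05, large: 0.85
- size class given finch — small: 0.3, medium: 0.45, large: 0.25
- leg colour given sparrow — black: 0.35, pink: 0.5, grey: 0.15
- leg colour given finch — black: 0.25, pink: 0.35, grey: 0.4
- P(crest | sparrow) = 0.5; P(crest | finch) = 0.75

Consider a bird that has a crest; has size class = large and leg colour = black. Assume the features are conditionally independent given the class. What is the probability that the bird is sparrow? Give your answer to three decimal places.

0.359

sparrow: 0.15 × 0.85 × 0.35 × 0.5 = 0.0223125
finch: 0.85 × 0.25 × 0.25 × 0.75 = 0.03984375
P(sparrow | x) = 0.0223125 / 0.06215625 ≈ 0.359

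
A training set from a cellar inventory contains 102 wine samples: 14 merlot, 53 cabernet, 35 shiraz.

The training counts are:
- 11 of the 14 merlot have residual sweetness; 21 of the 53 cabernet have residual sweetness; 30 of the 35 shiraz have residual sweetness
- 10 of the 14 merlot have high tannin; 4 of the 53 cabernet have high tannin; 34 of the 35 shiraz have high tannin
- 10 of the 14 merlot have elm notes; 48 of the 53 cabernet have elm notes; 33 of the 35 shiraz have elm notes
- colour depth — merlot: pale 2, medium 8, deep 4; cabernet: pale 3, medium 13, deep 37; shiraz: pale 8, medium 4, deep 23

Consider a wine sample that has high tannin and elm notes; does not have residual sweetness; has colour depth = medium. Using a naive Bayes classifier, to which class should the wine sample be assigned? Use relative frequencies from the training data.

merlot: (14/102) × (3/14) × (10/14) × (10/14) × (8/14) ≈ 0.00857486
cabernet: (53/102) × (32/53) × (4/53) × (48/53) × (13/53) ≈ 0.00525977
shiraz: (35/102) × (5/35) × (34/35) × (33/35) × (4/35) ≈ 0.0051312
Highest score → merlot.

merlot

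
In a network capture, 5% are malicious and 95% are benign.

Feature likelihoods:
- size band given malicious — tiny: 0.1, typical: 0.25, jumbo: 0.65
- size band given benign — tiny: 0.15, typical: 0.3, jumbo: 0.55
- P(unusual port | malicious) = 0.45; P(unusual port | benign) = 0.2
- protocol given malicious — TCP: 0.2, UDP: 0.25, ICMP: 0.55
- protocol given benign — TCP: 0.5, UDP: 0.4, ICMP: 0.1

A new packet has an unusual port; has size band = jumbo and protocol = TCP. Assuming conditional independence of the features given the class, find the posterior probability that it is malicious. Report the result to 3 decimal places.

malicious: 0.05 × 0.65 × 0.45 × 0.2 = 0.002925
benign: 0.95 × 0.55 × 0.2 × 0.5 = 0.05225
P(malicious | x) = 0.002925 / 0.055175 ≈ 0.053

0.053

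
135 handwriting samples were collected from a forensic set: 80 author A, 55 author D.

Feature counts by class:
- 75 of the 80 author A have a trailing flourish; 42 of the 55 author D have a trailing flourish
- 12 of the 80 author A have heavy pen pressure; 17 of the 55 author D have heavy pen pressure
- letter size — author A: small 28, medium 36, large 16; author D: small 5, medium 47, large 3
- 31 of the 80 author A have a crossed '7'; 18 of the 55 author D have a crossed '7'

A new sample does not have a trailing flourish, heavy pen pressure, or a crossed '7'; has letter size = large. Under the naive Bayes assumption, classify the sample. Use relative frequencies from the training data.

author A

author A: (80/135) × (5/80) × (68/80) × (16/80) × (49/80) ≈ 0.00385648
author D: (55/135) × (13/55) × (38/55) × (3/55) × (37/55) ≈ 0.00244134
Highest score → author A.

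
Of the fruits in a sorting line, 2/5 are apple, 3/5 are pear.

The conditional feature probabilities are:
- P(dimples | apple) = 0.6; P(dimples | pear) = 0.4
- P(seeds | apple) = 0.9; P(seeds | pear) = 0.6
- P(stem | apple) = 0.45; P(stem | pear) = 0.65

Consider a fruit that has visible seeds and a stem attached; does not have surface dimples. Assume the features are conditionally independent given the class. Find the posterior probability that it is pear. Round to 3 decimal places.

0.684

apple: 0.4 × (1−0.6) × 0.9 × 0.45 = 0.0648
pear: 0.6 × (1−0.4) × 0.6 × 0.65 = 0.1404
P(pear | x) = 0.1404 / 0.2052 ≈ 0.684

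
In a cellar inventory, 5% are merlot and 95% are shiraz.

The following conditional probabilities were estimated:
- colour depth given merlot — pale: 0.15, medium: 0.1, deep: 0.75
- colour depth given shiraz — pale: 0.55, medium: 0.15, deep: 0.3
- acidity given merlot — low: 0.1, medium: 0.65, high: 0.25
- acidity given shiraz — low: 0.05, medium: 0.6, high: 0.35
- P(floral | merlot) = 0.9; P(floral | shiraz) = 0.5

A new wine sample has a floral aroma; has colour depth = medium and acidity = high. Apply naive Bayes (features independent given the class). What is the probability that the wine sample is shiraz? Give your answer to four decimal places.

merlot: 0.05 × 0.1 × 0.25 × 0.9 = 0.001125
shiraz: 0.95 × 0.15 × 0.35 × 0.5 = 0.0249375
P(shiraz | x) = 0.0249375 / 0.0260625 ≈ 0.9568

0.9568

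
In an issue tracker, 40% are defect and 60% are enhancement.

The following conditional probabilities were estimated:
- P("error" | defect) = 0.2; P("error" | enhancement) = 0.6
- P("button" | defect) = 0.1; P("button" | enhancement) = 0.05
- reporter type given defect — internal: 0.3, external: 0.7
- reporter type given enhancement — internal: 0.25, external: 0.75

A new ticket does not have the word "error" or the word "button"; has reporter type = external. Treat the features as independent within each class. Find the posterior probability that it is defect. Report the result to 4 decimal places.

defect: 0.4 × (1−0.2) × (1−0.1) × 0.7 = 0.2016
enhancement: 0.6 × (1−0.6) × (1−0.05) × 0.75 = 0.171
P(defect | x) = 0.2016 / 0.3726 ≈ 0.5411

0.5411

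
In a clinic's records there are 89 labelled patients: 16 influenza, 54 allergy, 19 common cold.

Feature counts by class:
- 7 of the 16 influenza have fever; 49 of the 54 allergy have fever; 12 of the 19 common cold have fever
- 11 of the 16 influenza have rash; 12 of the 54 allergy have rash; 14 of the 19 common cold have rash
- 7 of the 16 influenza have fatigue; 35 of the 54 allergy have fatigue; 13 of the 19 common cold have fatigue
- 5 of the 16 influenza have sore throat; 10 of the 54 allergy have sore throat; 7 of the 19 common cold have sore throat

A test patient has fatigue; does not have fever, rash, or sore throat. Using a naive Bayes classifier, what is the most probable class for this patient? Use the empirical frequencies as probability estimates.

allergy

influenza: (16/89) × (9/16) × (5/16) × (7/16) × (11/16) ≈ 0.00950503
allergy: (54/89) × (5/54) × (42/54) × (35/54) × (44/54) ≈ 0.0230764
common cold: (19/89) × (7/19) × (5/19) × (13/19) × (12/19) ≈ 0.00894421
Highest score → allergy.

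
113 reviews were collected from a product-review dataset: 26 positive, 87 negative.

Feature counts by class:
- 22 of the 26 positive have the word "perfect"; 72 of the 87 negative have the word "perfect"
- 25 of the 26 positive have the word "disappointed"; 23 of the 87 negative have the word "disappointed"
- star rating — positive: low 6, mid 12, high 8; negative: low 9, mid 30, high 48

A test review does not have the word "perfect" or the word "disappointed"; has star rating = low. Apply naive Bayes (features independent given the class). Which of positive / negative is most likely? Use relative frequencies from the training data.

negative

positive: (26/113) × (4/26) × (1/26) × (6/26) ≈ 0.000314185
negative: (87/113) × (15/87) × (64/87) × (9/87) ≈ 0.0101018
Highest score → negative.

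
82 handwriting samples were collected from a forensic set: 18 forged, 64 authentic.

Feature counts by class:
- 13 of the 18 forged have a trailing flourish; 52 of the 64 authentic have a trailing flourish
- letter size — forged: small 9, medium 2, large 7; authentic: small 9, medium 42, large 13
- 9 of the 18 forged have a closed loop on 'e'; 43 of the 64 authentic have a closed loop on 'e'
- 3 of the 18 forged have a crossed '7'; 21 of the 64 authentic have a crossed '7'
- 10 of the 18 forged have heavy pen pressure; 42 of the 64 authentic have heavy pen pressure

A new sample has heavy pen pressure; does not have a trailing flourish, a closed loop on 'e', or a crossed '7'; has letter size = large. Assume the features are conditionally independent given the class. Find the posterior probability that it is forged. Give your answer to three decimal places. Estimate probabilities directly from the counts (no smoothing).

0.561

forged: (18/82) × (5/18) × (7/18) × (9/18) × (15/18) × (10/18) ≈ 0.00548906
authentic: (64/82) × (12/64) × (13/64) × (21/64) × (43/64) × (42/64) ≈ 0.00430059
P(forged | x) = 0.00548906 / 0.00978965 ≈ 0.561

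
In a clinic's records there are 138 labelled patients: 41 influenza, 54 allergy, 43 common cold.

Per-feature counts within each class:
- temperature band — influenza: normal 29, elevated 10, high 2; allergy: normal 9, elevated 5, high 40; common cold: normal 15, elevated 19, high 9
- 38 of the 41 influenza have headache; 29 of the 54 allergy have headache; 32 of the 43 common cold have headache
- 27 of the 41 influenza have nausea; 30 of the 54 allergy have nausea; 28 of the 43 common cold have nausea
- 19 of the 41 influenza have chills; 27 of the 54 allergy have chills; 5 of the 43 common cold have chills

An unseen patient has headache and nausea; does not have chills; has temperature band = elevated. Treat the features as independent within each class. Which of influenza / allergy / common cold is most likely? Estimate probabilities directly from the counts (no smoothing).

influenza: (41/138) × (10/41) × (38/41) × (27/41) × (22/41) ≈ 0.0237323
allergy: (54/138) × (5/54) × (29/54) × (30/54) × (27/54) ≈ 0.00540496
common cold: (43/138) × (19/43) × (32/43) × (28/43) × (38/43) ≈ 0.0589604
Highest score → common cold.

common cold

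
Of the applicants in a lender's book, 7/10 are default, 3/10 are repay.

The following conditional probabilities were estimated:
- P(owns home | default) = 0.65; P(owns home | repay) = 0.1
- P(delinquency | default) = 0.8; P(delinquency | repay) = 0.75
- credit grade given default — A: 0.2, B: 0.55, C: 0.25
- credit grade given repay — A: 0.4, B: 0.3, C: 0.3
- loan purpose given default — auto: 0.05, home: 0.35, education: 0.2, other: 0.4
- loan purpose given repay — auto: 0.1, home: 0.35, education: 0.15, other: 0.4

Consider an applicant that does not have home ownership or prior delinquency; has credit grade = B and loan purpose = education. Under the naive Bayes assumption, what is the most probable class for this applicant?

default: 0.7 × (1−0.65) × (1−0.8) × 0.55 × 0.2 = 0.00539
repay: 0.3 × (1−0.1) × (1−0.75) × 0.3 × 0.15 = 0.0030375
Highest score → default.

default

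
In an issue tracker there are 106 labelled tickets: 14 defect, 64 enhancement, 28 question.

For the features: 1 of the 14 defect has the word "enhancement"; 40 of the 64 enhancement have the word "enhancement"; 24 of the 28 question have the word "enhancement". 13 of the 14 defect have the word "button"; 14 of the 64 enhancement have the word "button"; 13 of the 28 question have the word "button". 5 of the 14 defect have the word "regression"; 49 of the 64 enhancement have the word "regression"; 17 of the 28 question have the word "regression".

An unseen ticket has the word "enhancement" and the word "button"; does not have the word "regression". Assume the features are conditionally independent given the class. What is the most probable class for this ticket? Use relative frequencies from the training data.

defect: (14/106) × (1/14) × (13/14) × (9/14) ≈ 0.0056315
enhancement: (64/106) × (40/64) × (14/64) × (15/64) ≈ 0.019347
question: (28/106) × (24/28) × (13/28) × (11/28) ≈ 0.0412977
Highest score → question.

question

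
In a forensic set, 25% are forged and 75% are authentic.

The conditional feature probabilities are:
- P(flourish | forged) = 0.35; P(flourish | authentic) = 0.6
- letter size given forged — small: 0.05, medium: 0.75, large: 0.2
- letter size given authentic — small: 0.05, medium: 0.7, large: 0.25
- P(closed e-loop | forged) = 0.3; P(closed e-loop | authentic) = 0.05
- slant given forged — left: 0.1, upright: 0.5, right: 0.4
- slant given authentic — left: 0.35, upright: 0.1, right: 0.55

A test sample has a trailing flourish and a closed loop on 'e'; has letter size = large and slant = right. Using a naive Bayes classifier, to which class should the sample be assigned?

forged: 0.25 × 0.35 × 0.2 × 0.3 × 0.4 = 0.0021
authentic: 0.75 × 0.6 × 0.25 × 0.05 × 0.55 = 0.00309375
Highest score → authentic.

authentic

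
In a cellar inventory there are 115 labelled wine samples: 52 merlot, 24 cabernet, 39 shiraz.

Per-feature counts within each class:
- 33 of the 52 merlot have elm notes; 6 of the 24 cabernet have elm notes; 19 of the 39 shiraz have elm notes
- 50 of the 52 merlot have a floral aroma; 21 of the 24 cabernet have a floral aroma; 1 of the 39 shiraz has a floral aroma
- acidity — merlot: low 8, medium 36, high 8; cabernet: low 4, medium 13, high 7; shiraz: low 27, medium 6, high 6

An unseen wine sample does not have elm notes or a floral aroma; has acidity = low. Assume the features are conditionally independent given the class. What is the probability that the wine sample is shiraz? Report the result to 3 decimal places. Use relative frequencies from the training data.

0.965

merlot: (52/115) × (19/52) × (2/52) × (8/52) ≈ 0.000977618
cabernet: (24/115) × (18/24) × (3/24) × (4/24) ≈ 0.00326087
shiraz: (39/115) × (20/39) × (38/39) × (27/39) ≈ 0.117314
P(shiraz | x) = 0.117314 / 0.121552488 ≈ 0.965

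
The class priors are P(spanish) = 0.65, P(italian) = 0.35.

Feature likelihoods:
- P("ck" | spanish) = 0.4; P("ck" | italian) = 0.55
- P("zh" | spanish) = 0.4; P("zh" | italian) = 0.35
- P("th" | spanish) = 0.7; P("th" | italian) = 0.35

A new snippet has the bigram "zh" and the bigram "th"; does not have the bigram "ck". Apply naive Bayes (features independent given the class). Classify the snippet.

spanish: 0.65 × (1−0.4) × 0.4 × 0.7 = 0.1092
italian: 0.35 × (1−0.55) × 0.35 × 0.35 = 0.01929375
Highest score → spanish.

spanish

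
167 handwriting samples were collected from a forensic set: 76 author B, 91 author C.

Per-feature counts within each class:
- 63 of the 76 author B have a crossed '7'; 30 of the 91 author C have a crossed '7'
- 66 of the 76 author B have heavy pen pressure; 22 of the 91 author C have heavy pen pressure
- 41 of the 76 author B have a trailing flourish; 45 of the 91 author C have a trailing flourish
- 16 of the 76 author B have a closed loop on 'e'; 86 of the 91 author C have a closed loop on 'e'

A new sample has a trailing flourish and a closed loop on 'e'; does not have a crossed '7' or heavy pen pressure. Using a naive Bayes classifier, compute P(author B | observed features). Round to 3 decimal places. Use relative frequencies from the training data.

author B: (76/167) × (13/76) × (10/76) × (41/76) × (16/76) ≈ 0.0011633
author C: (91/167) × (61/91) × (69/91) × (45/91) × (86/91) ≈ 0.129434
P(author B | x) = 0.0011633 / 0.1305973 ≈ 0.009

0.009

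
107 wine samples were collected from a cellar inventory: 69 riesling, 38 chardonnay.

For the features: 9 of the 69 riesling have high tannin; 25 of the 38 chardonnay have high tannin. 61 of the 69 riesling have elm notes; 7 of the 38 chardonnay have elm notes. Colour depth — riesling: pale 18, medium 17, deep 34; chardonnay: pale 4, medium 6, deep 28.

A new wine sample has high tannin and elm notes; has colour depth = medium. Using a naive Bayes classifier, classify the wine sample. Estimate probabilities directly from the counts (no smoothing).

riesling: (69/107) × (9/69) × (61/69) × (17/69) ≈ 0.0183206
chardonnay: (38/107) × (25/38) × (7/38) × (6/38) ≈ 0.00679576
Highest score → riesling.

riesling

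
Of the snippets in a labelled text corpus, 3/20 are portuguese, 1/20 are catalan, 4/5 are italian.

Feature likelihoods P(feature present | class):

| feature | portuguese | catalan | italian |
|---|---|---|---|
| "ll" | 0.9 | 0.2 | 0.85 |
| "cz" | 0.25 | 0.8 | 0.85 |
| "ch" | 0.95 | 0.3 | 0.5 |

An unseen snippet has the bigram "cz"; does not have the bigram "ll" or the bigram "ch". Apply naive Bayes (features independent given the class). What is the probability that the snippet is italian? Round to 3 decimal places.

0.693

portuguese: 0.15 × (1−0.9) × 0.25 × (1−0.95) = 0.0001875
catalan: 0.05 × (1−0.2) × 0.8 × (1−0.3) = 0.0224
italian: 0.8 × (1−0.85) × 0.85 × (1−0.5) = 0.051
P(italian | x) = 0.051 / 0.0735875 ≈ 0.693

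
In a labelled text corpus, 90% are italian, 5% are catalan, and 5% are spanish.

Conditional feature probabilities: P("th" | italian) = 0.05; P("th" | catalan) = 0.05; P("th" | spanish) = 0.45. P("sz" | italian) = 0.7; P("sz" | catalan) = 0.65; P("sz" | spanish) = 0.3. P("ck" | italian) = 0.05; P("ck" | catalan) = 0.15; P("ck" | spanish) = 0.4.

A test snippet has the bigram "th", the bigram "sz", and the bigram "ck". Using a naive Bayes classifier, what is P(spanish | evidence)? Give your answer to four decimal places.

0.5975

italian: 0.9 × 0.05 × 0.7 × 0.05 = 0.001575
catalan: 0.05 × 0.05 × 0.65 × 0.15 = 0.00024375
spanish: 0.05 × 0.45 × 0.3 × 0.4 = 0.0027
P(spanish | x) = 0.0027 / 0.00451875 ≈ 0.5975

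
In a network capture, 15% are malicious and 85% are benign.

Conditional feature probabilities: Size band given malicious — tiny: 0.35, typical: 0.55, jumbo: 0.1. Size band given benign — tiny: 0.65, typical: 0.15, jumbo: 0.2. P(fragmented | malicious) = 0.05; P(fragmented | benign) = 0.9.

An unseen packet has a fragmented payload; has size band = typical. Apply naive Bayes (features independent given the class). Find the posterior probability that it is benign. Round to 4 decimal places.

0.9653

malicious: 0.15 × 0.55 × 0.05 = 0.004125
benign: 0.85 × 0.15 × 0.9 = 0.11475
P(benign | x) = 0.11475 / 0.118875 ≈ 0.9653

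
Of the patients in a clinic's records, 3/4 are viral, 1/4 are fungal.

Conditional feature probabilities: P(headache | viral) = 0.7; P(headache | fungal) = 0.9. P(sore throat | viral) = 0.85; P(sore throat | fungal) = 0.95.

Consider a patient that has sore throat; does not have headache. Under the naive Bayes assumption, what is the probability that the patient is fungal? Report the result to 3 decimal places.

0.110

viral: 0.75 × (1−0.7) × 0.85 = 0.19125
fungal: 0.25 × (1−0.9) × 0.95 = 0.02375
P(fungal | x) = 0.02375 / 0.215 ≈ 0.110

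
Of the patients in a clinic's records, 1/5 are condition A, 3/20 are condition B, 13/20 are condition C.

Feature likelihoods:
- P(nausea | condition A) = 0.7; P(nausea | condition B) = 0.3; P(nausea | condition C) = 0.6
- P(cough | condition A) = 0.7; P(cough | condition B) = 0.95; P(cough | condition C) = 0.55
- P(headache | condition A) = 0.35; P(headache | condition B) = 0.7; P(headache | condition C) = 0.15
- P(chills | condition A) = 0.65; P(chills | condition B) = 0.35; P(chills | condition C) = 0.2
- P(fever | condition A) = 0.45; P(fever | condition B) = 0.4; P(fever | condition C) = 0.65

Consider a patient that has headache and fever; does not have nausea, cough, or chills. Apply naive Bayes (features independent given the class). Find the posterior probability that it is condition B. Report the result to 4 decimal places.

condition A: 0.2 × (1−0.7) × (1−0.7) × 0.35 × (1−0.65) × 0.45 = 0.00099225
condition B: 0.15 × (1−0.3) × (1−0.95) × 0.7 × (1−0.35) × 0.4 = 0.0009555
condition C: 0.65 × (1−0.6) × (1−0.55) × 0.15 × (1−0.2) × 0.65 = 0.009126
P(condition B | x) = 0.0009555 / 0.01107375 ≈ 0.0863

0.0863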